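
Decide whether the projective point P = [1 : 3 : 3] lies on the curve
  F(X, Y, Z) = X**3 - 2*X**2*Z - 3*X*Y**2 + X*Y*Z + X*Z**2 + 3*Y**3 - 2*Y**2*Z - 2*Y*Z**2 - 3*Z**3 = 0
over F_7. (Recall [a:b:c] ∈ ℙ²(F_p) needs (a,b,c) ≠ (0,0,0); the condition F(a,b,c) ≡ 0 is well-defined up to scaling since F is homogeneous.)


F(1,3,3) ≡ 4 (mod 7); P is NOT on the curve.

Evaluate F(1, 3, 3) term-by-term (mod 7).
  X**3 ↦ 1·1·1·1 = 1
  -2*X**2*Z ↦ -2·1·1·3 = -6
  -3*X*Y**2 ↦ -3·1·9·1 = -27
  X*Y*Z ↦ 1·1·3·3 = 9
  X*Z**2 ↦ 1·1·1·9 = 9
  3*Y**3 ↦ 3·1·27·1 = 81
  -2*Y**2*Z ↦ -2·1·9·3 = -54
  -2*Y*Z**2 ↦ -2·1·3·9 = -54
  -3*Z**3 ↦ -3·1·1·27 = -81
Sum: F(1, 3, 3) = (1) + (-6) + (-27) + (9) + (9) + (81) + (-54) + (-54) + (-81) = -122.
Reducing mod 7: -122 ≡ 4 (mod 7).
Since F(a, b, c) ≡ 4 ≠ 0 (mod 7), P does NOT lie on the curve.


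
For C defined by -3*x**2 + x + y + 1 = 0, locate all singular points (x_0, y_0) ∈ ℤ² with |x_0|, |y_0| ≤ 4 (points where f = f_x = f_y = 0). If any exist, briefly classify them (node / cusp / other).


No singular points in the scanned grid; C is smooth there.

Compute partial derivatives:
  f_x = 1 - 6*x.
  f_y = 1.
f_y = 1 is a nonzero constant, so f_y never vanishes: no point (x, y) can satisfy f = f_x = f_y = 0. In particular no (x, y) ∈ {−4, ..., 4}² is singular; the curve is smooth.


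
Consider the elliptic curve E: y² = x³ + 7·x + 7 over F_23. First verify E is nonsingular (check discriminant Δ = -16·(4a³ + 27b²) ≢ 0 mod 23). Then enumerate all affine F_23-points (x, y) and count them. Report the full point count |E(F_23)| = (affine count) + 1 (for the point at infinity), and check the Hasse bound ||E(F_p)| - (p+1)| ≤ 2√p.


Affine points = {(2, 11), (2, 12), (3, 3), (3, 20), (5, 11), (5, 12), (6, 9), (6, 14), (7, 10), (7, 13), (8, 0), (11, 9), (11, 14), (12, 5), (12, 18), (13, 8), (13, 15), (16, 11), (16, 12), (17, 5), (17, 18), (18, 10), (18, 13), (21, 10), (21, 13)}; affine count = 25; |E(F_23)| = 26.

Discriminant check: Δ ∝ 4a³ + 27b² = 4·7³ + 27·7² = 4·343 + 27·49 ≡ 4 (mod 23). Nonzero ⇒ E is nonsingular.
For each x ∈ F_23, compute rhs = x³ + 7·x + 7 mod 23, then count y ∈ F_23 with y² ≡ rhs.
  x = 0: rhs = 7, matching y values: none (0 points).
  x = 1: rhs = 15, matching y values: none (0 points).
  x = 2: rhs = 6, matching y values: 11, 12 (2 points).
  x = 3: rhs = 9, matching y values: 3, 20 (2 points).
  x = 4: rhs = 7, matching y values: none (0 points).
  x = 5: rhs = 6, matching y values: 11, 12 (2 points).
  x = 6: rhs = 12, matching y values: 9, 14 (2 points).
  x = 7: rhs = 8, matching y values: 10, 13 (2 points).
  x = 8: rhs = 0, matching y values: 0 (1 points).
  x = 9: rhs = 17, matching y values: none (0 points).
  x = 10: rhs = 19, matching y values: none (0 points).
  x = 11: rhs = 12, matching y values: 9, 14 (2 points).
  x = 12: rhs = 2, matching y values: 5, 18 (2 points).
  x = 13: rhs = 18, matching y values: 8, 15 (2 points).
  x = 14: rhs = 20, matching y values: none (0 points).
  x = 15: rhs = 14, matching y values: none (0 points).
  x = 16: rhs = 6, matching y values: 11, 12 (2 points).
  x = 17: rhs = 2, matching y values: 5, 18 (2 points).
  x = 18: rhs = 8, matching y values: 10, 13 (2 points).
  x = 19: rhs = 7, matching y values: none (0 points).
  x = 20: rhs = 5, matching y values: none (0 points).
  x = 21: rhs = 8, matching y values: 10, 13 (2 points).
  x = 22: rhs = 22, matching y values: none (0 points).
Total affine count: 25.
Full point count |E(F_23)| = 25 + 1 = 26.
Hasse bound: |26 − (23+1)| = |2| = 2 ≤ 2√23 ≈ 9.5917 ✓.


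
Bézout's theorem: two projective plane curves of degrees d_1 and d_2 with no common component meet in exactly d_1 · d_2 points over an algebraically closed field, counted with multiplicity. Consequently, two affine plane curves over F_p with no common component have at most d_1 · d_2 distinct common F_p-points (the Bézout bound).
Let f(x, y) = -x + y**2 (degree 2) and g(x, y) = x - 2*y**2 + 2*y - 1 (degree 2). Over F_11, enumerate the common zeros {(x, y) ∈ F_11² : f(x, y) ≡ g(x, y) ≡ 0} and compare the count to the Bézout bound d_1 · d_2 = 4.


Common zeros: {(1, 1)}; count = 1; Bézout bound = 4.

deg(f) = 2, deg(g) = 2, so Bézout bound = 4.
Scan x ∈ F_11. For each x, list the y ∈ F_11 with f(x, y) ≡ 0 and those with g(x, y) ≡ 0 (mod 11); the common zeros in that column are the intersection.
  x = 0: f ≡ 0 at y ∈ {0}; g ≡ 0 at y ∈ ∅; common: ∅.
  x = 1: f ≡ 0 at y ∈ {1, 10}; g ≡ 0 at y ∈ {0, 1}; common: {1}.
  x = 2: f ≡ 0 at y ∈ ∅; g ≡ 0 at y ∈ {3, 9}; common: ∅.
  x = 3: f ≡ 0 at y ∈ {5, 6}; g ≡ 0 at y ∈ {4, 8}; common: ∅.
  x = 4: f ≡ 0 at y ∈ {2, 9}; g ≡ 0 at y ∈ ∅; common: ∅.
  x = 5: f ≡ 0 at y ∈ {4, 7}; g ≡ 0 at y ∈ {2, 10}; common: ∅.
  x = 6: f ≡ 0 at y ∈ ∅; g ≡ 0 at y ∈ {6}; common: ∅.
  x = 7: f ≡ 0 at y ∈ ∅; g ≡ 0 at y ∈ ∅; common: ∅.
  x = 8: f ≡ 0 at y ∈ ∅; g ≡ 0 at y ∈ {5, 7}; common: ∅.
  x = 9: f ≡ 0 at y ∈ {3, 8}; g ≡ 0 at y ∈ ∅; common: ∅.
  x = 10: f ≡ 0 at y ∈ ∅; g ≡ 0 at y ∈ ∅; common: ∅.
Collecting: common zeros = {(1, 1)}, so the count is 1.
Comparison with the Bézout bound: 1 ≤ 4 = deg(f)·deg(g), as expected for curves with no common component (the affine F_11-count falls short of the bound because intersections may lie at infinity, over extension fields, or carry multiplicity).


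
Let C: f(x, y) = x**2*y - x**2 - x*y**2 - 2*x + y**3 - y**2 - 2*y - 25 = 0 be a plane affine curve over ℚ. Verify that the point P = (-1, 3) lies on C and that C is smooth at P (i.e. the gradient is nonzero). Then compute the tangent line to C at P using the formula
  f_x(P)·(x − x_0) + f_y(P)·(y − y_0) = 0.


Tangent line at P: -15*x + 26*y - 93 = 0.

Step 1: f(-1, 3) = 0, so P lies on C.
Step 2: partial derivatives
  f_x(x, y) = 2*x*y - 2*x - y**2 - 2, f_y(x, y) = x**2 - 2*x*y + 3*y**2 - 2*y - 2.
  f_x(P) = -15, f_y(P) = 26 (gradient nonzero, so P is smooth).
Step 3: tangent line at P: -15·(x − -1) + 26·(y − 3) = 0.
Expanding: -15*x + 26*y - 93 = 0.


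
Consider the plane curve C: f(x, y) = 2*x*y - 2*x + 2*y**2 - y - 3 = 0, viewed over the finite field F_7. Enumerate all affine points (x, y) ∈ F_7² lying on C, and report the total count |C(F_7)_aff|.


Affine F_7-points: {(0, 5), (0, 6), (2, 0), (2, 2), (4, 3), (4, 4)}; count = 6.

For each of the 49 pairs (x, y) ∈ F_7², evaluate f(x, y) mod 7. Record the zeros.
  x = 0: [0↦4, 1↦5, 2↦3, 3↦5, 4↦4, 5↦0, 6↦0]  zeros at y ∈ {5, 6}
  x = 1: [0↦2, 1↦5, 2↦5, 3↦2, 4↦3, 5↦1, 6↦3]  zeros at y ∈ ∅
  x = 2: [0↦0, 1↦5, 2↦0, 3↦6, 4↦2, 5↦2, 6↦6]  zeros at y ∈ {0, 2}
  x = 3: [0↦5, 1↦5, 2↦2, 3↦3, 4↦1, 5↦3, 6↦2]  zeros at y ∈ ∅
  x = 4: [0↦3, 1↦5, 2↦4, 3↦0, 4↦0, 5↦4, 6↦5]  zeros at y ∈ {3, 4}
  x = 5: [0↦1, 1↦5, 2↦6, 3↦4, 4↦6, 5↦5, 6↦1]  zeros at y ∈ ∅
  x = 6: [0↦6, 1↦5, 2↦1, 3↦1, 4↦5, 5↦6, 6↦4]  zeros at y ∈ ∅
Collecting zeros: affine points = {(0, 5), (0, 6), (2, 0), (2, 2), (4, 3), (4, 4)}.
Total count |C(F_7)_aff| = 6.


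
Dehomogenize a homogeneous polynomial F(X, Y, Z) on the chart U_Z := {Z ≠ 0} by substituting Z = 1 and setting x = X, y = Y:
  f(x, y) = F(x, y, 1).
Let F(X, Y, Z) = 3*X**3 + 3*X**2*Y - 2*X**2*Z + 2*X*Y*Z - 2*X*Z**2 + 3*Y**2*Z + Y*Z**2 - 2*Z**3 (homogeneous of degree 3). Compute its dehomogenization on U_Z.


f(x, y) = 3*x**3 + 3*x**2*y - 2*x**2 + 2*x*y - 2*x + 3*y**2 + y - 2

On U_Z we set Z = 1. Each monomial c·X^i·Y^j·Z^k in F becomes c·x^i·y^j·1^k = c·x^i·y^j.
Substituting Z = 1: F(X, Y, 1) = 3*x**3 + 3*x**2*y - 2*x**2 + 2*x*y - 2*x + 3*y**2 + y - 2.
Note: deg(f) ≤ deg(F) = 3; strict inequality happens when F is divisible by Z (lost terms).


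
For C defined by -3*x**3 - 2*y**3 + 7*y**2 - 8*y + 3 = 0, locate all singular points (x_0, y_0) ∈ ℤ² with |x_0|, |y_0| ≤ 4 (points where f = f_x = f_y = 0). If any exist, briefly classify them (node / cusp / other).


Singular points: {(0, 1)}; classification: cusp.

Compute partial derivatives:
  f_x = -9*x**2.
  f_y = -6*y**2 + 14*y - 8.
Scan x_0 ∈ {−4, ..., 4}. For each x_0, f_y(x_0, y) is a polynomial in y; find its integer roots y ∈ {−4, ..., 4}, then test f_x and f at those candidates.
  x = -4: f_y(-4, y) = -6*y**2 + 14*y - 8; vanishes at y ∈ {1}. (-4, 1): f_x = -144 ≠ 0.
  x = -3: f_y(-3, y) = -6*y**2 + 14*y - 8; vanishes at y ∈ {1}. (-3, 1): f_x = -81 ≠ 0.
  x = -2: f_y(-2, y) = -6*y**2 + 14*y - 8; vanishes at y ∈ {1}. (-2, 1): f_x = -36 ≠ 0.
  x = -1: f_y(-1, y) = -6*y**2 + 14*y - 8; vanishes at y ∈ {1}. (-1, 1): f_x = -9 ≠ 0.
  x = 0: f_y(0, y) = -6*y**2 + 14*y - 8; vanishes at y ∈ {1}. (0, 1): f_x = 0, f = 0 — SINGULAR.
  x = 1: f_y(1, y) = -6*y**2 + 14*y - 8; vanishes at y ∈ {1}. (1, 1): f_x = -9 ≠ 0.
  x = 2: f_y(2, y) = -6*y**2 + 14*y - 8; vanishes at y ∈ {1}. (2, 1): f_x = -36 ≠ 0.
  x = 3: f_y(3, y) = -6*y**2 + 14*y - 8; vanishes at y ∈ {1}. (3, 1): f_x = -81 ≠ 0.
  x = 4: f_y(4, y) = -6*y**2 + 14*y - 8; vanishes at y ∈ {1}. (4, 1): f_x = -144 ≠ 0.
Only singular point on the grid: (0, 1).
Classify: substitute x = 0 + u, y = 1 + v and expand: f = -3*u**3 - 2*v**3 + v**2.
No constant or linear terms (consistent with a singular point). Quadratic part: v**2. Cubic part: -3*u**3 - 2*v**3.
The quadratic part v**2 is a perfect square, so there is a single (double) tangent line v = 0, i.e. y = 1. Restricting the cubic part to that line (v = 0) leaves -3*u**3 ≠ 0, so f is not divisible by v and the branch is v² ≈ 3*u**3 to lowest order — this is a cusp.
Classification: cusp.


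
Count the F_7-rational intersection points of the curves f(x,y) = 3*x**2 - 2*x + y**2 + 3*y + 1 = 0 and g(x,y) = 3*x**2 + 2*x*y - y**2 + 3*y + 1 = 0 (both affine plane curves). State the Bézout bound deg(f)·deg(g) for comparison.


Common zeros: ∅; count = 0; Bézout bound = 4.

deg(f) = 2, deg(g) = 2, so Bézout bound = 4.
Scan x ∈ F_7. For each x, list the y ∈ F_7 with f(x, y) ≡ 0 and those with g(x, y) ≡ 0 (mod 7); the common zeros in that column are the intersection.
  x = 0: f ≡ 0 at y ∈ ∅; g ≡ 0 at y ∈ ∅; common: ∅.
  x = 1: f ≡ 0 at y ∈ {5, 6}; g ≡ 0 at y ∈ ∅; common: ∅.
  x = 2: f ≡ 0 at y ∈ {5, 6}; g ≡ 0 at y ∈ ∅; common: ∅.
  x = 3: f ≡ 0 at y ∈ ∅; g ≡ 0 at y ∈ {0, 2}; common: ∅.
  x = 4: f ≡ 0 at y ∈ ∅; g ≡ 0 at y ∈ {0, 4}; common: ∅.
  x = 5: f ≡ 0 at y ∈ {1, 3}; g ≡ 0 at y ∈ {2, 4}; common: ∅.
  x = 6: f ≡ 0 at y ∈ ∅; g ≡ 0 at y ∈ ∅; common: ∅.
Collecting: common zeros = ∅, so the count is 0.
Comparison with the Bézout bound: 0 ≤ 4 = deg(f)·deg(g), as expected for curves with no common component (the affine F_7-count falls short of the bound because intersections may lie at infinity, over extension fields, or carry multiplicity).


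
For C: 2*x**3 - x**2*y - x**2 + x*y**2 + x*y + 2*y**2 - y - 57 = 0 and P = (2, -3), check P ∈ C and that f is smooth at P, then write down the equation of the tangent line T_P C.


Tangent line at P: 38*x - 27*y - 157 = 0.

Step 1: f(2, -3) = 0, so P lies on C.
Step 2: partial derivatives
  f_x(x, y) = 6*x**2 - 2*x*y - 2*x + y**2 + y, f_y(x, y) = -x**2 + 2*x*y + x + 4*y - 1.
  f_x(P) = 38, f_y(P) = -27 (gradient nonzero, so P is smooth).
Step 3: tangent line at P: 38·(x − 2) + -27·(y − -3) = 0.
Expanding: 38*x - 27*y - 157 = 0.


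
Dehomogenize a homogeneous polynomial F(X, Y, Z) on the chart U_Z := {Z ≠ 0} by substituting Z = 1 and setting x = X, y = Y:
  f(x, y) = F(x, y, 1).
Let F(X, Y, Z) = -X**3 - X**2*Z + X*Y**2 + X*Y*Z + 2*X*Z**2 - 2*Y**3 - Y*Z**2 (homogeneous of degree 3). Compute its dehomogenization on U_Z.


f(x, y) = -x**3 - x**2 + x*y**2 + x*y + 2*x - 2*y**3 - y

On U_Z we set Z = 1. Each monomial c·X^i·Y^j·Z^k in F becomes c·x^i·y^j·1^k = c·x^i·y^j.
Substituting Z = 1: F(X, Y, 1) = -x**3 - x**2 + x*y**2 + x*y + 2*x - 2*y**3 - y.
Note: deg(f) ≤ deg(F) = 3; strict inequality happens when F is divisible by Z (lost terms).


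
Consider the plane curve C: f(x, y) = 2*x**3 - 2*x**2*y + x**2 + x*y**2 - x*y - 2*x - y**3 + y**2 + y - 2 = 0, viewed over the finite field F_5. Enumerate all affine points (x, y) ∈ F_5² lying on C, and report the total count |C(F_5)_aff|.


Affine F_5-points: {(1, 2), (2, 2), (3, 0), (3, 4), (4, 4)}; count = 5.

For each of the 25 pairs (x, y) ∈ F_5², evaluate f(x, y) mod 5. Record the zeros.
  x = 0: [0↦3, 1↦4, 2↦1, 3↦3, 4↦4]  zeros at y ∈ ∅
  x = 1: [0↦4, 1↦3, 2↦0, 3↦4, 4↦4]  zeros at y ∈ {2}
  x = 2: [0↦4, 1↦2, 2↦0, 3↦2, 4↦2]  zeros at y ∈ {2}
  x = 3: [0↦0, 1↦3, 2↦3, 3↦4, 4↦0]  zeros at y ∈ {0, 4}
  x = 4: [0↦4, 1↦3, 2↦1, 3↦2, 4↦0]  zeros at y ∈ {4}
Collecting zeros: affine points = {(1, 2), (2, 2), (3, 0), (3, 4), (4, 4)}.
Total count |C(F_5)_aff| = 5.


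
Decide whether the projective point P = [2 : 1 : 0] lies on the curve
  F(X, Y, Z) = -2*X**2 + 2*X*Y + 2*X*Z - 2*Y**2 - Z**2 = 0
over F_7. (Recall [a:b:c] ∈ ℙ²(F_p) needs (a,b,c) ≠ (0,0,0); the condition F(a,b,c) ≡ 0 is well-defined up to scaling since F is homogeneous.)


F(2,1,0) ≡ 1 (mod 7); P is NOT on the curve.

Evaluate F(2, 1, 0) term-by-term (mod 7).
  -2*X**2 ↦ -2·4·1·1 = -8
  2*X*Y ↦ 2·2·1·1 = 4
  2*X*Z ↦ 2·2·1·0 = 0
  -2*Y**2 ↦ -2·1·1·1 = -2
  -Z**2 ↦ -1·1·1·0 = 0
Sum: F(2, 1, 0) = (-8) + (4) + (0) + (-2) + (0) = -6.
Reducing mod 7: -6 ≡ 1 (mod 7).
Since F(a, b, c) ≡ 1 ≠ 0 (mod 7), P does NOT lie on the curve.


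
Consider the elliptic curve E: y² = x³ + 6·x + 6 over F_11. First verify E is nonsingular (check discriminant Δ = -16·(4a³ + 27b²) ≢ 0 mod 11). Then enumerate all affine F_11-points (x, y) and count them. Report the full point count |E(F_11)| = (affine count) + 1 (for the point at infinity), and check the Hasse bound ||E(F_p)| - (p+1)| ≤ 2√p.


Affine points = {(2, 2), (2, 9), (6, 4), (6, 7), (8, 4), (8, 7)}; affine count = 6; |E(F_11)| = 7.

Discriminant check: Δ ∝ 4a³ + 27b² = 4·6³ + 27·6² = 4·216 + 27·36 ≡ 10 (mod 11). Nonzero ⇒ E is nonsingular.
For each x ∈ F_11, compute rhs = x³ + 6·x + 6 mod 11, then count y ∈ F_11 with y² ≡ rhs.
  x = 0: rhs = 6, matching y values: none (0 points).
  x = 1: rhs = 2, matching y values: none (0 points).
  x = 2: rhs = 4, matching y values: 2, 9 (2 points).
  x = 3: rhs = 7, matching y values: none (0 points).
  x = 4: rhs = 6, matching y values: none (0 points).
  x = 5: rhs = 7, matching y values: none (0 points).
  x = 6: rhs = 5, matching y values: 4, 7 (2 points).
  x = 7: rhs = 6, matching y values: none (0 points).
  x = 8: rhs = 5, matching y values: 4, 7 (2 points).
  x = 9: rhs = 8, matching y values: none (0 points).
  x = 10: rhs = 10, matching y values: none (0 points).
Total affine count: 6.
Full point count |E(F_11)| = 6 + 1 = 7.
Hasse bound: |7 − (11+1)| = |-5| = 5 ≤ 2√11 ≈ 6.6332 ✓.


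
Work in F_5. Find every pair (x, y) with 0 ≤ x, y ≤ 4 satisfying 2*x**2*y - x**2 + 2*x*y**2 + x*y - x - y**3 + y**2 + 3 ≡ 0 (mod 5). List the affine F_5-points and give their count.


Affine F_5-points: {(0, 3), (0, 4), (1, 3), (2, 3), (3, 3), (4, 3)}; count = 6.

For each of the 25 pairs (x, y) ∈ F_5², evaluate f(x, y) mod 5. Record the zeros.
  x = 0: [0↦3, 1↦3, 2↦4, 3↦0, 4↦0]  zeros at y ∈ {3, 4}
  x = 1: [0↦1, 1↦1, 2↦1, 3↦0, 4↦2]  zeros at y ∈ {3}
  x = 2: [0↦2, 1↦1, 2↦4, 3↦0, 4↦3]  zeros at y ∈ {3}
  x = 3: [0↦1, 1↦3, 2↦3, 3↦0, 4↦3]  zeros at y ∈ {3}
  x = 4: [0↦3, 1↦2, 2↦3, 3↦0, 4↦2]  zeros at y ∈ {3}
Collecting zeros: affine points = {(0, 3), (0, 4), (1, 3), (2, 3), (3, 3), (4, 3)}.
Total count |C(F_5)_aff| = 6.


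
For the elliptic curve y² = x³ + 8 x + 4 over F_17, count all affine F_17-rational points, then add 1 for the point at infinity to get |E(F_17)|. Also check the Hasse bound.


Affine points = {(0, 2), (0, 15), (1, 8), (1, 9), (3, 2), (3, 15), (4, 7), (4, 10), (5, 4), (5, 13), (6, 8), (6, 9), (8, 6), (8, 11), (10, 8), (10, 9), (12, 3), (12, 14), (14, 2), (14, 15)}; affine count = 20; |E(F_17)| = 21.

Discriminant check: Δ ∝ 4a³ + 27b² = 4·8³ + 27·4² = 4·512 + 27·16 ≡ 15 (mod 17). Nonzero ⇒ E is nonsingular.
For each x ∈ F_17, compute rhs = x³ + 8·x + 4 mod 17, then count y ∈ F_17 with y² ≡ rhs.
  x = 0: rhs = 4, matching y values: 2, 15 (2 points).
  x = 1: rhs = 13, matching y values: 8, 9 (2 points).
  x = 2: rhs = 11, matching y values: none (0 points).
  x = 3: rhs = 4, matching y values: 2, 15 (2 points).
  x = 4: rhs = 15, matching y values: 7, 10 (2 points).
  x = 5: rhs = 16, matching y values: 4, 13 (2 points).
  x = 6: rhs = 13, matching y values: 8, 9 (2 points).
  x = 7: rhs = 12, matching y values: none (0 points).
  x = 8: rhs = 2, matching y values: 6, 11 (2 points).
  x = 9: rhs = 6, matching y values: none (0 points).
  x = 10: rhs = 13, matching y values: 8, 9 (2 points).
  x = 11: rhs = 12, matching y values: none (0 points).
  x = 12: rhs = 9, matching y values: 3, 14 (2 points).
  x = 13: rhs = 10, matching y values: none (0 points).
  x = 14: rhs = 4, matching y values: 2, 15 (2 points).
  x = 15: rhs = 14, matching y values: none (0 points).
  x = 16: rhs = 12, matching y values: none (0 points).
Total affine count: 20.
Full point count |E(F_17)| = 20 + 1 = 21.
Hasse bound: |21 − (17+1)| = |3| = 3 ≤ 2√17 ≈ 8.2462 ✓.


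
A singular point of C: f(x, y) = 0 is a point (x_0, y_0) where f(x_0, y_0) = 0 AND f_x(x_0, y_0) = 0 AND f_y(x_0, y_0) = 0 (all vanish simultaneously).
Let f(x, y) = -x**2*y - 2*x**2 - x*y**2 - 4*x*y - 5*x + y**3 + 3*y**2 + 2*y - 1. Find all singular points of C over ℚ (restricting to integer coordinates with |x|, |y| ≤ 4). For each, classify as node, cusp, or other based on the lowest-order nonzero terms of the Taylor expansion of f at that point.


Singular points: {(-1, -1)}; classification: node.

Compute partial derivatives:
  f_x = -2*x*y - 4*x - y**2 - 4*y - 5.
  f_y = -x**2 - 2*x*y - 4*x + 3*y**2 + 6*y + 2.
Scan x_0 ∈ {−4, ..., 4}. For each x_0, f_y(x_0, y) is a polynomial in y; find its integer roots y ∈ {−4, ..., 4}, then test f_x and f at those candidates.
  x = -4: f_y(-4, y) = 3*y**2 + 14*y + 2; no integer root y with |y| ≤ 4.
  x = -3: f_y(-3, y) = 3*y**2 + 12*y + 5; no integer root y with |y| ≤ 4.
  x = -2: f_y(-2, y) = 3*y**2 + 10*y + 6; no integer root y with |y| ≤ 4.
  x = -1: f_y(-1, y) = 3*y**2 + 8*y + 5; vanishes at y ∈ {-1}. (-1, -1): f_x = 0, f = 0 — SINGULAR.
  x = 0: f_y(0, y) = 3*y**2 + 6*y + 2; no integer root y with |y| ≤ 4.
  x = 1: f_y(1, y) = 3*y**2 + 4*y - 3; no integer root y with |y| ≤ 4.
  x = 2: f_y(2, y) = 3*y**2 + 2*y - 10; no integer root y with |y| ≤ 4.
  x = 3: f_y(3, y) = 3*y**2 - 19; no integer root y with |y| ≤ 4.
  x = 4: f_y(4, y) = 3*y**2 - 2*y - 30; no integer root y with |y| ≤ 4.
Only singular point on the grid: (-1, -1).
Classify: substitute x = -1 + u, y = -1 + v and expand: f = -u**2*v - u**2 - u*v**2 + v**3 + v**2.
No constant or linear terms (consistent with a singular point). Quadratic part: -u**2 + v**2. Cubic part: -u**2*v - u*v**2 + v**3.
The quadratic part v**2 - u**2 = (v − u)(v + u) splits into two distinct linear factors, so there are two distinct tangent lines y − -1 = ±(x − -1) — this is a node (ordinary double point).
Classification: node.


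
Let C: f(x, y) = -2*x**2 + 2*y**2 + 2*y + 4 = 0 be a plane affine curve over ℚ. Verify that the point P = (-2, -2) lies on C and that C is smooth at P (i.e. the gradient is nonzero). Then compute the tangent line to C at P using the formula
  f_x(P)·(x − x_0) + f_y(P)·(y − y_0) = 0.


Tangent line at P: 8*x - 6*y + 4 = 0.

Step 1: f(-2, -2) = 0, so P lies on C.
Step 2: partial derivatives
  f_x(x, y) = -4*x, f_y(x, y) = 4*y + 2.
  f_x(P) = 8, f_y(P) = -6 (gradient nonzero, so P is smooth).
Step 3: tangent line at P: 8·(x − -2) + -6·(y − -2) = 0.
Expanding: 8*x - 6*y + 4 = 0.


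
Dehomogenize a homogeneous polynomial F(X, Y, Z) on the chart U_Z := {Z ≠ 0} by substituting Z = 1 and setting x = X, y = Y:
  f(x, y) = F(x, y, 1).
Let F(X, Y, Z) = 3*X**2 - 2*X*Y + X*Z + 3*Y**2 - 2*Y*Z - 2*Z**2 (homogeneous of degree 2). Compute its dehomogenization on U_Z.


f(x, y) = 3*x**2 - 2*x*y + x + 3*y**2 - 2*y - 2

On U_Z we set Z = 1. Each monomial c·X^i·Y^j·Z^k in F becomes c·x^i·y^j·1^k = c·x^i·y^j.
Substituting Z = 1: F(X, Y, 1) = 3*x**2 - 2*x*y + x + 3*y**2 - 2*y - 2.
Note: deg(f) ≤ deg(F) = 2; strict inequality happens when F is divisible by Z (lost terms).


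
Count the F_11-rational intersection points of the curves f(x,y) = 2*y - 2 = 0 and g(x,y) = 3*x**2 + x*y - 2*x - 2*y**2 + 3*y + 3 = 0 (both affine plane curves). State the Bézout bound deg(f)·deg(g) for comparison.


Common zeros: ∅; count = 0; Bézout bound = 2.

deg(f) = 1, deg(g) = 2, so Bézout bound = 2.
Scan x ∈ F_11. For each x, list the y ∈ F_11 with f(x, y) ≡ 0 and those with g(x, y) ≡ 0 (mod 11); the common zeros in that column are the intersection.
  x = 0: f ≡ 0 at y ∈ {1}; g ≡ 0 at y ∈ {9}; common: ∅.
  x = 1: f ≡ 0 at y ∈ {1}; g ≡ 0 at y ∈ {6, 7}; common: ∅.
  x = 2: f ≡ 0 at y ∈ {1}; g ≡ 0 at y ∈ {0, 8}; common: ∅.
  x = 3: f ≡ 0 at y ∈ {1}; g ≡ 0 at y ∈ ∅; common: ∅.
  x = 4: f ≡ 0 at y ∈ {1}; g ≡ 0 at y ∈ ∅; common: ∅.
  x = 5: f ≡ 0 at y ∈ {1}; g ≡ 0 at y ∈ {6, 9}; common: ∅.
  x = 6: f ≡ 0 at y ∈ {1}; g ≡ 0 at y ∈ {0, 10}; common: ∅.
  x = 7: f ≡ 0 at y ∈ {1}; g ≡ 0 at y ∈ {8}; common: ∅.
  x = 8: f ≡ 0 at y ∈ {1}; g ≡ 0 at y ∈ ∅; common: ∅.
  x = 9: f ≡ 0 at y ∈ {1}; g ≡ 0 at y ∈ ∅; common: ∅.
  x = 10: f ≡ 0 at y ∈ {1}; g ≡ 0 at y ∈ ∅; common: ∅.
Collecting: common zeros = ∅, so the count is 0.
Comparison with the Bézout bound: 0 ≤ 2 = deg(f)·deg(g), as expected for curves with no common component (the affine F_11-count falls short of the bound because intersections may lie at infinity, over extension fields, or carry multiplicity).


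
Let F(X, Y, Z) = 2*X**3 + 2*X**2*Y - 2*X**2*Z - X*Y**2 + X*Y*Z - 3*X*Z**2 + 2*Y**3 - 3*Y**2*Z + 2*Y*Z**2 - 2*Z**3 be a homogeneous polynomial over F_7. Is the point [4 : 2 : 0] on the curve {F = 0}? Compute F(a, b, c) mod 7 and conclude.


F(4,2,0) ≡ 3 (mod 7); P is NOT on the curve.

Evaluate F(4, 2, 0) term-by-term (mod 7).
  2*X**3 ↦ 2·64·1·1 = 128
  2*X**2*Y ↦ 2·16·2·1 = 64
  -2*X**2*Z ↦ -2·16·1·0 = 0
  -X*Y**2 ↦ -1·4·4·1 = -16
  X*Y*Z ↦ 1·4·2·0 = 0
  -3*X*Z**2 ↦ -3·4·1·0 = 0
  2*Y**3 ↦ 2·1·8·1 = 16
  -3*Y**2*Z ↦ -3·1·4·0 = 0
  2*Y*Z**2 ↦ 2·1·2·0 = 0
  -2*Z**3 ↦ -2·1·1·0 = 0
Sum: F(4, 2, 0) = (128) + (64) + (0) + (-16) + (0) + (0) + (16) + (0) + (0) + (0) = 192.
Reducing mod 7: 192 ≡ 3 (mod 7).
Since F(a, b, c) ≡ 3 ≠ 0 (mod 7), P does NOT lie on the curve.


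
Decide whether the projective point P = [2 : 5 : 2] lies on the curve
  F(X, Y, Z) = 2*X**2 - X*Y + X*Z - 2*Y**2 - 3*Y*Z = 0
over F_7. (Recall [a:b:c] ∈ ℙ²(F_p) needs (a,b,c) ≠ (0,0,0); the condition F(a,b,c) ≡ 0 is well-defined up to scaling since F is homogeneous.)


F(2,5,2) ≡ 6 (mod 7); P is NOT on the curve.

Evaluate F(2, 5, 2) term-by-term (mod 7).
  2*X**2 ↦ 2·4·1·1 = 8
  -X*Y ↦ -1·2·5·1 = -10
  X*Z ↦ 1·2·1·2 = 4
  -2*Y**2 ↦ -2·1·25·1 = -50
  -3*Y*Z ↦ -3·1·5·2 = -30
Sum: F(2, 5, 2) = (8) + (-10) + (4) + (-50) + (-30) = -78.
Reducing mod 7: -78 ≡ 6 (mod 7).
Since F(a, b, c) ≡ 6 ≠ 0 (mod 7), P does NOT lie on the curve.


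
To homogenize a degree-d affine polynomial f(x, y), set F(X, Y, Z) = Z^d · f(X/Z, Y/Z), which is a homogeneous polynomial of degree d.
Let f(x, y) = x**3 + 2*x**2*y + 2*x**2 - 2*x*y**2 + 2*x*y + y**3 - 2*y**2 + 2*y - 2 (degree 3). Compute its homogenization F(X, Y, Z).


F(X, Y, Z) = X**3 + 2*X**2*Y + 2*X**2*Z - 2*X*Y**2 + 2*X*Y*Z + Y**3 - 2*Y**2*Z + 2*Y*Z**2 - 2*Z**3

deg(f) = 3.
Substitute x = X/Z, y = Y/Z into f, then multiply by Z^3.
  monomial 1·x^3·y^0 ↦ 1·X^3·Y^0·Z^0.
  monomial 2·x^2·y^1 ↦ 2·X^2·Y^1·Z^0.
  monomial 2·x^2·y^0 ↦ 2·X^2·Y^0·Z^1.
  monomial -2·x^1·y^2 ↦ -2·X^1·Y^2·Z^0.
  monomial 2·x^1·y^1 ↦ 2·X^1·Y^1·Z^1.
  monomial 1·x^0·y^3 ↦ 1·X^0·Y^3·Z^0.
  monomial -2·x^0·y^2 ↦ -2·X^0·Y^2·Z^1.
  monomial 2·x^0·y^1 ↦ 2·X^0·Y^1·Z^2.
  monomial -2·x^0·y^0 ↦ -2·X^0·Y^0·Z^3.
Collecting: F(X, Y, Z) = X**3 + 2*X**2*Y + 2*X**2*Z - 2*X*Y**2 + 2*X*Y*Z + Y**3 - 2*Y**2*Z + 2*Y*Z**2 - 2*Z**3.


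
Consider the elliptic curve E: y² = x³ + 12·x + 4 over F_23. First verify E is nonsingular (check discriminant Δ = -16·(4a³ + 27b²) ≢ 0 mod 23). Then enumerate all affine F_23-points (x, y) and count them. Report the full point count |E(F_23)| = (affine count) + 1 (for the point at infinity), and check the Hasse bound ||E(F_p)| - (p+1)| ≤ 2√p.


Affine points = {(0, 2), (0, 21), (2, 6), (2, 17), (4, 1), (4, 22), (6, 4), (6, 19), (9, 6), (9, 17), (11, 8), (11, 15), (12, 6), (12, 17), (14, 8), (14, 15), (18, 7), (18, 16), (21, 8), (21, 15)}; affine count = 20; |E(F_23)| = 21.

Discriminant check: Δ ∝ 4a³ + 27b² = 4·12³ + 27·4² = 4·1728 + 27·16 ≡ 7 (mod 23). Nonzero ⇒ E is nonsingular.
For each x ∈ F_23, compute rhs = x³ + 12·x + 4 mod 23, then count y ∈ F_23 with y² ≡ rhs.
  x = 0: rhs = 4, matching y values: 2, 21 (2 points).
  x = 1: rhs = 17, matching y values: none (0 points).
  x = 2: rhs = 13, matching y values: 6, 17 (2 points).
  x = 3: rhs = 21, matching y values: none (0 points).
  x = 4: rhs = 1, matching y values: 1, 22 (2 points).
  x = 5: rhs = 5, matching y values: none (0 points).
  x = 6: rhs = 16, matching y values: 4, 19 (2 points).
  x = 7: rhs = 17, matching y values: none (0 points).
  x = 8: rhs = 14, matching y values: none (0 points).
  x = 9: rhs = 13, matching y values: 6, 17 (2 points).
  x = 10: rhs = 20, matching y values: none (0 points).
  x = 11: rhs = 18, matching y values: 8, 15 (2 points).
  x = 12: rhs = 13, matching y values: 6, 17 (2 points).
  x = 13: rhs = 11, matching y values: none (0 points).
  x = 14: rhs = 18, matching y values: 8, 15 (2 points).
  x = 15: rhs = 17, matching y values: none (0 points).
  x = 16: rhs = 14, matching y values: none (0 points).
  x = 17: rhs = 15, matching y values: none (0 points).
  x = 18: rhs = 3, matching y values: 7, 16 (2 points).
  x = 19: rhs = 7, matching y values: none (0 points).
  x = 20: rhs = 10, matching y values: none (0 points).
  x = 21: rhs = 18, matching y values: 8, 15 (2 points).
  x = 22: rhs = 14, matching y values: none (0 points).
Total affine count: 20.
Full point count |E(F_23)| = 20 + 1 = 21.
Hasse bound: |21 − (23+1)| = |-3| = 3 ≤ 2√23 ≈ 9.5917 ✓.


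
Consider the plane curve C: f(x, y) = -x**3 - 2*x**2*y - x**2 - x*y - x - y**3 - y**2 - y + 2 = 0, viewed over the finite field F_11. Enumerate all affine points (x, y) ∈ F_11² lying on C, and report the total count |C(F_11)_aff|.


Affine F_11-points: {(1, 9), (2, 6), (3, 5), (3, 7), (3, 9), (4, 1), (5, 5), (5, 8), (8, 4), (9, 6), (10, 9)}; count = 11.

For each of the 121 pairs (x, y) ∈ F_11², evaluate f(x, y) mod 11. Record the zeros.
  x = 0: [0↦2, 1↦10, 2↦10, 3↦7, 4↦6, 5↦1, 6↦8, 7↦10, 8↦1, 9↦8, 10↦3]  zeros at y ∈ ∅
  x = 1: [0↦10, 1↦4, 2↦1, 3↦6, 4↦2, 5↦5, 6↦9, 7↦8, 8↦7, 9↦0, 10↦3]  zeros at y ∈ {9}
  x = 2: [0↦10, 1↦8, 2↦9, 3↦7, 4↦7, 5↦3, 6↦0, 7↦3, 8↦6, 9↦3, 10↦10]  zeros at y ∈ {6}
  x = 3: [0↦7, 1↦5, 2↦6, 3↦4, 4↦4, 5↦0, 6↦8, 7↦0, 8↦3, 9↦0, 10↦7]  zeros at y ∈ {5, 7, 9}
  x = 4: [0↦6, 1↦0, 2↦8, 3↦2, 4↦9, 5↦1, 6↦5, 7↦4, 8↦3, 9↦7, 10↦10]  zeros at y ∈ {1}
  x = 5: [0↦1, 1↦9, 2↦9, 3↦6, 4↦5, 5↦0, 6↦7, 7↦9, 8↦0, 9↦7, 10↦2]  zeros at y ∈ {5, 8}
  x = 6: [0↦8, 1↦4, 2↦3, 3↦10, 4↦8, 5↦2, 6↦8, 7↦9, 8↦10, 9↦5, 10↦10]  zeros at y ∈ ∅
  x = 7: [0↦10, 1↦1, 2↦6, 3↦8, 4↦1, 5↦1, 6↦2, 7↦9, 8↦5, 9↦6, 10↦6]  zeros at y ∈ ∅
  x = 8: [0↦1, 1↦5, 2↦1, 3↦5, 4↦0, 5↦2, 6↦5, 7↦3, 8↦1, 9↦4, 10↦6]  zeros at y ∈ {4}
  x = 9: [0↦8, 1↦10, 2↦4, 3↦6, 4↦10, 5↦10, 6↦0, 7↦7, 8↦3, 9↦4, 10↦4]  zeros at y ∈ {6}
  x = 10: [0↦3, 1↦10, 2↦9, 3↦5, 4↦3, 5↦8, 6↦3, 7↦4, 8↦5, 9↦0, 10↦5]  zeros at y ∈ {9}
Collecting zeros: affine points = {(1, 9), (2, 6), (3, 5), (3, 7), (3, 9), (4, 1), (5, 5), (5, 8), (8, 4), (9, 6), (10, 9)}.
Total count |C(F_11)_aff| = 11.


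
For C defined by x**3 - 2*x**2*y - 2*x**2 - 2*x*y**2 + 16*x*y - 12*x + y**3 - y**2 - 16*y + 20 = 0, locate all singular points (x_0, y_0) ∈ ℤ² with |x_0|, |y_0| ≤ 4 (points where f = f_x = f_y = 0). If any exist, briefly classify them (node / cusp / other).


Singular points: {(2, 2)}; classification: cusp.

Compute partial derivatives:
  f_x = 3*x**2 - 4*x*y - 4*x - 2*y**2 + 16*y - 12.
  f_y = -2*x**2 - 4*x*y + 16*x + 3*y**2 - 2*y - 16.
Scan x_0 ∈ {−4, ..., 4}. For each x_0, f_y(x_0, y) is a polynomial in y; find its integer roots y ∈ {−4, ..., 4}, then test f_x and f at those candidates.
  x = -4: f_y(-4, y) = 3*y**2 + 14*y - 112; no integer root y with |y| ≤ 4.
  x = -3: f_y(-3, y) = 3*y**2 + 10*y - 82; no integer root y with |y| ≤ 4.
  x = -2: f_y(-2, y) = 3*y**2 + 6*y - 56; no integer root y with |y| ≤ 4.
  x = -1: f_y(-1, y) = 3*y**2 + 2*y - 34; no integer root y with |y| ≤ 4.
  x = 0: f_y(0, y) = 3*y**2 - 2*y - 16; vanishes at y ∈ {-2}. (0, -2): f_x = -52 ≠ 0.
  x = 1: f_y(1, y) = 3*y**2 - 6*y - 2; no integer root y with |y| ≤ 4.
  x = 2: f_y(2, y) = 3*y**2 - 10*y + 8; vanishes at y ∈ {2}. (2, 2): f_x = 0, f = 0 — SINGULAR.
  x = 3: f_y(3, y) = 3*y**2 - 14*y + 14; no integer root y with |y| ≤ 4.
  x = 4: f_y(4, y) = 3*y**2 - 18*y + 16; no integer root y with |y| ≤ 4.
Only singular point on the grid: (2, 2).
Classify: substitute x = 2 + u, y = 2 + v and expand: f = u**3 - 2*u**2*v - 2*u*v**2 + v**3 + v**2.
No constant or linear terms (consistent with a singular point). Quadratic part: v**2. Cubic part: u**3 - 2*u**2*v - 2*u*v**2 + v**3.
The quadratic part v**2 is a perfect square, so there is a single (double) tangent line v = 0, i.e. y = 2. Restricting the cubic part to that line (v = 0) leaves u**3 ≠ 0, so f is not divisible by v and the branch is v² ≈ -u**3 to lowest order — this is a cusp.
Classification: cusp.


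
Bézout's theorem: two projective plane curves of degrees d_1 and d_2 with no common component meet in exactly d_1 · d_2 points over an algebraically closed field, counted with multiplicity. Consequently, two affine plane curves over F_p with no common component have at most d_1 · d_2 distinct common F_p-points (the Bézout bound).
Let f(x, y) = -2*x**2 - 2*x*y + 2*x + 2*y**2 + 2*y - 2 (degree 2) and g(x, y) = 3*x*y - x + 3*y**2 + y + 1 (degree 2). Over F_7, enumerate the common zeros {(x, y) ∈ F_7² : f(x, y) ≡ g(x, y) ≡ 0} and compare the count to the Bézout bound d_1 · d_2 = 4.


Common zeros: {(1, 1), (6, 4)}; count = 2; Bézout bound = 4.

deg(f) = 2, deg(g) = 2, so Bézout bound = 4.
Scan x ∈ F_7. For each x, list the y ∈ F_7 with f(x, y) ≡ 0 and those with g(x, y) ≡ 0 (mod 7); the common zeros in that column are the intersection.
  x = 0: f ≡ 0 at y ∈ ∅; g ≡ 0 at y ∈ ∅; common: ∅.
  x = 1: f ≡ 0 at y ∈ {1, 6}; g ≡ 0 at y ∈ {0, 1}; common: {1}.
  x = 2: f ≡ 0 at y ∈ ∅; g ≡ 0 at y ∈ ∅; common: ∅.
  x = 3: f ≡ 0 at y ∈ {0, 2}; g ≡ 0 at y ∈ ∅; common: ∅.
  x = 4: f ≡ 0 at y ∈ ∅; g ≡ 0 at y ∈ {2, 3}; common: ∅.
  x = 5: f ≡ 0 at y ∈ {0, 4}; g ≡ 0 at y ∈ ∅; common: ∅.
  x = 6: f ≡ 0 at y ∈ {1, 4}; g ≡ 0 at y ∈ {4, 6}; common: {4}.
Collecting: common zeros = {(1, 1), (6, 4)}, so the count is 2.
Comparison with the Bézout bound: 2 ≤ 4 = deg(f)·deg(g), as expected for curves with no common component (the affine F_7-count falls short of the bound because intersections may lie at infinity, over extension fields, or carry multiplicity).


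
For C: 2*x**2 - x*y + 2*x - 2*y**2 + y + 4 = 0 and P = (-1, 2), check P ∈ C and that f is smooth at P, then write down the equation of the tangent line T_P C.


Tangent line at P: -4*x - 6*y + 8 = 0.

Step 1: f(-1, 2) = 0, so P lies on C.
Step 2: partial derivatives
  f_x(x, y) = 4*x - y + 2, f_y(x, y) = -x - 4*y + 1.
  f_x(P) = -4, f_y(P) = -6 (gradient nonzero, so P is smooth).
Step 3: tangent line at P: -4·(x − -1) + -6·(y − 2) = 0.
Expanding: -4*x - 6*y + 8 = 0.


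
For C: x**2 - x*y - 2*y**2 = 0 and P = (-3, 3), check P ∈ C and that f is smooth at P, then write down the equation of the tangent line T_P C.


Tangent line at P: -9*x - 9*y = 0.

Step 1: f(-3, 3) = 0, so P lies on C.
Step 2: partial derivatives
  f_x(x, y) = 2*x - y, f_y(x, y) = -x - 4*y.
  f_x(P) = -9, f_y(P) = -9 (gradient nonzero, so P is smooth).
Step 3: tangent line at P: -9·(x − -3) + -9·(y − 3) = 0.
Expanding: -9*x - 9*y = 0.


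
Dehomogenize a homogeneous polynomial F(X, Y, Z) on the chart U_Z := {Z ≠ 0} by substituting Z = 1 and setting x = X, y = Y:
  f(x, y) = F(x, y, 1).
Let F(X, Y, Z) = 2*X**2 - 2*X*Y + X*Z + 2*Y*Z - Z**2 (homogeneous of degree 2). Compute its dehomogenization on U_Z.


f(x, y) = 2*x**2 - 2*x*y + x + 2*y - 1

On U_Z we set Z = 1. Each monomial c·X^i·Y^j·Z^k in F becomes c·x^i·y^j·1^k = c·x^i·y^j.
Substituting Z = 1: F(X, Y, 1) = 2*x**2 - 2*x*y + x + 2*y - 1.
Note: deg(f) ≤ deg(F) = 2; strict inequality happens when F is divisible by Z (lost terms).


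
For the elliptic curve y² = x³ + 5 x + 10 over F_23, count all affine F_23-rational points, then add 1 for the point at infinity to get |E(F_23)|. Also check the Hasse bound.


Affine points = {(1, 4), (1, 19), (3, 11), (3, 12), (4, 5), (4, 18), (6, 7), (6, 16), (9, 5), (9, 18), (10, 5), (10, 18), (11, 4), (11, 19), (12, 2), (12, 21), (13, 8), (13, 15), (14, 8), (14, 15), (16, 0), (19, 8), (19, 15), (22, 2), (22, 21)}; affine count = 25; |E(F_23)| = 26.

Discriminant check: Δ ∝ 4a³ + 27b² = 4·5³ + 27·10² = 4·125 + 27·100 ≡ 3 (mod 23). Nonzero ⇒ E is nonsingular.
For each x ∈ F_23, compute rhs = x³ + 5·x + 10 mod 23, then count y ∈ F_23 with y² ≡ rhs.
  x = 0: rhs = 10, matching y values: none (0 points).
  x = 1: rhs = 16, matching y values: 4, 19 (2 points).
  x = 2: rhs = 5, matching y values: none (0 points).
  x = 3: rhs = 6, matching y values: 11, 12 (2 points).
  x = 4: rhs = 2, matching y values: 5, 18 (2 points).
  x = 5: rhs = 22, matching y values: none (0 points).
  x = 6: rhs = 3, matching y values: 7, 16 (2 points).
  x = 7: rhs = 20, matching y values: none (0 points).
  x = 8: rhs = 10, matching y values: none (0 points).
  x = 9: rhs = 2, matching y values: 5, 18 (2 points).
  x = 10: rhs = 2, matching y values: 5, 18 (2 points).
  x = 11: rhs = 16, matching y values: 4, 19 (2 points).
  x = 12: rhs = 4, matching y values: 2, 21 (2 points).
  x = 13: rhs = 18, matching y values: 8, 15 (2 points).
  x = 14: rhs = 18, matching y values: 8, 15 (2 points).
  x = 15: rhs = 10, matching y values: none (0 points).
  x = 16: rhs = 0, matching y values: 0 (1 points).
  x = 17: rhs = 17, matching y values: none (0 points).
  x = 18: rhs = 21, matching y values: none (0 points).
  x = 19: rhs = 18, matching y values: 8, 15 (2 points).
  x = 20: rhs = 14, matching y values: none (0 points).
  x = 21: rhs = 15, matching y values: none (0 points).
  x = 22: rhs = 4, matching y values: 2, 21 (2 points).
Total affine count: 25.
Full point count |E(F_23)| = 25 + 1 = 26.
Hasse bound: |26 − (23+1)| = |2| = 2 ≤ 2√23 ≈ 9.5917 ✓.


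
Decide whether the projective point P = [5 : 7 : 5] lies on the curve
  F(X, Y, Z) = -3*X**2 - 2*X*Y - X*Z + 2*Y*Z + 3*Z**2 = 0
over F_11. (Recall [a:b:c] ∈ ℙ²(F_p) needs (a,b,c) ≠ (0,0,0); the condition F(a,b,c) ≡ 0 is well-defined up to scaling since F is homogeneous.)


F(5,7,5) ≡ 8 (mod 11); P is NOT on the curve.

Evaluate F(5, 7, 5) term-by-term (mod 11).
  -3*X**2 ↦ -3·25·1·1 = -75
  -2*X*Y ↦ -2·5·7·1 = -70
  -X*Z ↦ -1·5·1·5 = -25
  2*Y*Z ↦ 2·1·7·5 = 70
  3*Z**2 ↦ 3·1·1·25 = 75
Sum: F(5, 7, 5) = (-75) + (-70) + (-25) + (70) + (75) = -25.
Reducing mod 11: -25 ≡ 8 (mod 11).
Since F(a, b, c) ≡ 8 ≠ 0 (mod 11), P does NOT lie on the curve.


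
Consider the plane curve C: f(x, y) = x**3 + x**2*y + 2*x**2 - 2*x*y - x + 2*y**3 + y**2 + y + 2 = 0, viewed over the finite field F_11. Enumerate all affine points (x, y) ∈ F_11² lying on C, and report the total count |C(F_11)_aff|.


Affine F_11-points: {(0, 10), (3, 0), (4, 2), (4, 6), (4, 8), (6, 4), (6, 6), (7, 2), (7, 5), (7, 9), (10, 1)}; count = 11.

For each of the 121 pairs (x, y) ∈ F_11², evaluate f(x, y) mod 11. Record the zeros.
  x = 0: [0↦2, 1↦6, 2↦2, 3↦2, 4↦7, 5↦7, 6↦3, 7↦7, 8↦9, 9↦10, 10↦0]  zeros at y ∈ {10}
  x = 1: [0↦4, 1↦7, 2↦2, 3↦1, 4↦5, 5↦4, 6↦10, 7↦2, 8↦3, 9↦3, 10↦3]  zeros at y ∈ ∅
  x = 2: [0↦5, 1↦9, 2↦5, 3↦5, 4↦10, 5↦10, 6↦6, 7↦10, 8↦1, 9↦2, 10↦3]  zeros at y ∈ ∅
  x = 3: [0↦0, 1↦7, 2↦6, 3↦9, 4↦6, 5↦9, 6↦8, 7↦4, 8↦9, 9↦2, 10↦6]  zeros at y ∈ {0}
  x = 4: [0↦6, 1↦7, 2↦0, 3↦8, 4↦10, 5↦7, 6↦0, 7↦1, 8↦0, 9↦9, 10↦7]  zeros at y ∈ {2, 6, 8}
  x = 5: [0↦7, 1↦4, 2↦4, 3↦8, 4↦6, 5↦10, 6↦10, 7↦7, 8↦2, 9↦7, 10↦1]  zeros at y ∈ ∅
  x = 6: [0↦9, 1↦4, 2↦2, 3↦4, 4↦0, 5↦2, 6↦0, 7↦6, 8↦10, 9↦2, 10↦5]  zeros at y ∈ {4, 6}
  x = 7: [0↦7, 1↦2, 2↦0, 3↦2, 4↦9, 5↦0, 6↦9, 7↦4, 8↦8, 9↦0, 10↦3]  zeros at y ∈ {2, 5, 9}
  x = 8: [0↦7, 1↦4, 2↦4, 3↦8, 4↦6, 5↦10, 6↦10, 7↦7, 8↦2, 9↦7, 10↦1]  zeros at y ∈ ∅
  x = 9: [0↦4, 1↦5, 2↦9, 3↦6, 4↦8, 5↦5, 6↦9, 7↦10, 8↦9, 9↦7, 10↦5]  zeros at y ∈ ∅
  x = 10: [0↦4, 1↦0, 2↦10, 3↦2, 4↦10, 5↦2, 6↦1, 7↦8, 8↦2, 9↦6, 10↦10]  zeros at y ∈ {1}
Collecting zeros: affine points = {(0, 10), (3, 0), (4, 2), (4, 6), (4, 8), (6, 4), (6, 6), (7, 2), (7, 5), (7, 9), (10, 1)}.
Total count |C(F_11)_aff| = 11.


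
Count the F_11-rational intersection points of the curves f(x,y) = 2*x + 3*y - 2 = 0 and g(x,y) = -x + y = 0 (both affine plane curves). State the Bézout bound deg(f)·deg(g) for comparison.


Common zeros: {(7, 7)}; count = 1; Bézout bound = 1.

deg(f) = 1, deg(g) = 1, so Bézout bound = 1.
Scan x ∈ F_11. For each x, list the y ∈ F_11 with f(x, y) ≡ 0 and those with g(x, y) ≡ 0 (mod 11); the common zeros in that column are the intersection.
  x = 0: f ≡ 0 at y ∈ {8}; g ≡ 0 at y ∈ {0}; common: ∅.
  x = 1: f ≡ 0 at y ∈ {0}; g ≡ 0 at y ∈ {1}; common: ∅.
  x = 2: f ≡ 0 at y ∈ {3}; g ≡ 0 at y ∈ {2}; common: ∅.
  x = 3: f ≡ 0 at y ∈ {6}; g ≡ 0 at y ∈ {3}; common: ∅.
  x = 4: f ≡ 0 at y ∈ {9}; g ≡ 0 at y ∈ {4}; common: ∅.
  x = 5: f ≡ 0 at y ∈ {1}; g ≡ 0 at y ∈ {5}; common: ∅.
  x = 6: f ≡ 0 at y ∈ {4}; g ≡ 0 at y ∈ {6}; common: ∅.
  x = 7: f ≡ 0 at y ∈ {7}; g ≡ 0 at y ∈ {7}; common: {7}.
  x = 8: f ≡ 0 at y ∈ {10}; g ≡ 0 at y ∈ {8}; common: ∅.
  x = 9: f ≡ 0 at y ∈ {2}; g ≡ 0 at y ∈ {9}; common: ∅.
  x = 10: f ≡ 0 at y ∈ {5}; g ≡ 0 at y ∈ {10}; common: ∅.
Collecting: common zeros = {(7, 7)}, so the count is 1.
Comparison with the Bézout bound: 1 ≤ 1 = deg(f)·deg(g), as expected for curves with no common component (the bound is attained).


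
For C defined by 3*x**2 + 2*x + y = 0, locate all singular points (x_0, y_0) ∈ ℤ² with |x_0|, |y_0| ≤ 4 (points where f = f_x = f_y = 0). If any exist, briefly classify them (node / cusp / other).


No singular points in the scanned grid; C is smooth there.

Compute partial derivatives:
  f_x = 6*x + 2.
  f_y = 1.
f_y = 1 is a nonzero constant, so f_y never vanishes: no point (x, y) can satisfy f = f_x = f_y = 0. In particular no (x, y) ∈ {−4, ..., 4}² is singular; the curve is smooth.
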